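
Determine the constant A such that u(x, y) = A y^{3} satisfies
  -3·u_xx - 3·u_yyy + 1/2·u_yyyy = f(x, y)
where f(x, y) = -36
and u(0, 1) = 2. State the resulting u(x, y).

Substitute the ansatz u = A y^{3} into the left-hand side.
Derivatives of the ansatz:
  u_xx = 0
  u_yyy = 6 A
  u_yyyy = 0
Term by term:
  -3·u_xx = 0
  -3·u_yyy = - 18 A
  1/2·u_yyyy = 0
So the left-hand side equals
  - 18 A
This must equal f(x, y) = -36 identically.
Matching coefficients of the independent functions:
  [constant term]:  - 18 A = -36
Solving: A = 2.
Check against the point condition:
  u(0, 1) = 2  ⟹  A = 2  ✓
Hence u(x, y) = 2 y^{3}.

Answer: u(x, y) = 2 y^{3}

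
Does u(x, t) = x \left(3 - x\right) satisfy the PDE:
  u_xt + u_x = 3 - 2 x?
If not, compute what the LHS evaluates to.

Answer: Yes

Derivation:
Evaluate each term of the left-hand side for u = x \left(3 - x\right).
Derivatives:
  u_xt = 0
  u_x = 3 - 2 x
Terms:
  u_xt = 0
  u_x = 3 - 2 x
Sum: LHS = 3 - 2 x
This is exactly the given right-hand side, so u is a solution.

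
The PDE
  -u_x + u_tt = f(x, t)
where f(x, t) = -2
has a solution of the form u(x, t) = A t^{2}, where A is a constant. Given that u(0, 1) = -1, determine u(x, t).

Substitute the ansatz u = A t^{2} into the left-hand side.
Derivatives of the ansatz:
  u_x = 0
  u_tt = 2 A
Term by term:
  -u_x = 0
  u_tt = 2 A
So the left-hand side equals
  2 A
This must equal f(x, t) = -2 identically.
Matching coefficients of the independent functions:
  [constant term]:  2 A = -2
Solving: A = -1.
Check against the point condition:
  u(0, 1) = -1  ⟹  A = -1  ✓
Hence u(x, t) = - t^{2}.

Answer: u(x, t) = - t^{2}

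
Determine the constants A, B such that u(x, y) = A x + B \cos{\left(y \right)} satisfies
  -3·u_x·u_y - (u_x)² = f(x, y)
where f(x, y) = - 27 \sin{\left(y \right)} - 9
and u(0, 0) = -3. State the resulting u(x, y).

Answer: u(x, y) = 3 x - 3 \cos{\left(y \right)}

Derivation:
Substitute the ansatz u = A x + B \cos{\left(y \right)} into the left-hand side.
Derivatives of the ansatz:
  u_x = A
  u_y = - B \sin{\left(y \right)}
Term by term:
  -3·u_x·u_y = 3 A B \sin{\left(y \right)}
  -(u_x)² = - A^{2}
So the left-hand side equals
  - A^{2} + 3 A B \sin{\left(y \right)}
This must equal f(x, y) = - 27 \sin{\left(y \right)} - 9 identically.
Matching coefficients of the independent functions:
  [constant term]:  - A^{2} = -9
  [\sin{\left(y \right)}]:  3 A B = -27
These equations allow (A, B) = (-3, 3) or (3, -3).
Impose the point condition(s):
  u(0, 0) = -3  ⟹  B = -3
Only A = 3, B = -3 satisfies everything.
Hence u(x, y) = 3 x - 3 \cos{\left(y \right)}.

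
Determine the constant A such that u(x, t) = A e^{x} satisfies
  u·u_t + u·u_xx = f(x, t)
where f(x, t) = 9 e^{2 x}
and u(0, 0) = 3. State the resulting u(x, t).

Substitute the ansatz u = A e^{x} into the left-hand side.
Derivatives of the ansatz:
  u_t = 0
  u_xx = A e^{x}
Term by term:
  u·u_t = 0
  u·u_xx = A^{2} e^{2 x}
So the left-hand side equals
  A^{2} e^{2 x}
This must equal f(x, t) = 9 e^{2 x} identically.
Matching coefficients of the independent functions:
  [e^{2 x}]:  A^{2} = 9
These equations allow (A) = (-3) or (3).
Impose the point condition(s):
  u(0, 0) = 3  ⟹  A = 3
Only A = 3 satisfies everything.
Hence u(x, t) = 3 e^{x}.

Answer: u(x, t) = 3 e^{x}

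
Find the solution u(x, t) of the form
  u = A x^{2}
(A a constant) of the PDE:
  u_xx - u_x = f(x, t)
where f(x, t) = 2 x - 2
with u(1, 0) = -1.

Substitute the ansatz u = A x^{2} into the left-hand side.
Derivatives of the ansatz:
  u_xx = 2 A
  u_x = 2 A x
Term by term:
  u_xx = 2 A
  -u_x = - 2 A x
So the left-hand side equals
  - 2 A x + 2 A
This must equal f(x, t) = 2 x - 2 identically.
Matching coefficients of the independent functions:
  [constant term]:  2 A = -2
  [x]:  - 2 A = 2
Solving: A = -1.
Check against the point condition:
  u(1, 0) = -1  ⟹  A = -1  ✓
Hence u(x, t) = - x^{2}.

Answer: u(x, t) = - x^{2}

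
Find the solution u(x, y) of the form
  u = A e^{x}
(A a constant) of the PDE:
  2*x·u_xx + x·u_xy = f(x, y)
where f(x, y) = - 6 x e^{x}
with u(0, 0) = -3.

Substitute the ansatz u = A e^{x} into the left-hand side.
Derivatives of the ansatz:
  u_xx = A e^{x}
  u_xy = 0
Term by term:
  2*x·u_xx = 2 A x e^{x}
  x·u_xy = 0
So the left-hand side equals
  2 A x e^{x}
This must equal f(x, y) = - 6 x e^{x} identically.
Matching coefficients of the independent functions:
  [x e^{x}]:  2 A = -6
Solving: A = -3.
Check against the point condition:
  u(0, 0) = -3  ⟹  A = -3  ✓
Hence u(x, y) = - 3 e^{x}.

Answer: u(x, y) = - 3 e^{x}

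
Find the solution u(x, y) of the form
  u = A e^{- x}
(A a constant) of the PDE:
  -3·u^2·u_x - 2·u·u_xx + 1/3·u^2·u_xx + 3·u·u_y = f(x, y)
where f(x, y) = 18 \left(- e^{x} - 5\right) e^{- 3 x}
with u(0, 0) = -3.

Substitute the ansatz u = A e^{- x} into the left-hand side.
Derivatives of the ansatz:
  u_x = - A e^{- x}
  u_xx = A e^{- x}
  u_y = 0
Term by term:
  -3·u^2·u_x = 3 A^{3} e^{- 3 x}
  -2·u·u_xx = - 2 A^{2} e^{- 2 x}
  1/3·u^2·u_xx = \frac{A^{3} e^{- 3 x}}{3}
  3·u·u_y = 0
So the left-hand side equals
  \frac{10 A^{3} e^{- 3 x}}{3} - 2 A^{2} e^{- 2 x}
This must equal f(x, y) identically; expanded, f = - 18 e^{- 2 x} - 90 e^{- 3 x}.
Matching coefficients of the independent functions:
  [e^{- 3 x}]:  \frac{10 A^{3}}{3} = -90
  [e^{- 2 x}]:  - 2 A^{2} = -18
Solving: A = -3.
Check against the point condition:
  u(0, 0) = -3  ⟹  A = -3  ✓
Hence u(x, y) = - 3 e^{- x}.

Answer: u(x, y) = - 3 e^{- x}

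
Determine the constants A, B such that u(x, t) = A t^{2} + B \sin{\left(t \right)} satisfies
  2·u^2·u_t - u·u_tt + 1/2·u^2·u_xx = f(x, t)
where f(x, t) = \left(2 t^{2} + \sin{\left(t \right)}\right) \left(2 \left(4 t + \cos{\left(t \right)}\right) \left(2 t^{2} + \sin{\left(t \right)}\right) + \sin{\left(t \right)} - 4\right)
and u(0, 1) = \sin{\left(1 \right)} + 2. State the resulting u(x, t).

Substitute the ansatz u = A t^{2} + B \sin{\left(t \right)} into the left-hand side.
Derivatives of the ansatz:
  u_t = 2 A t + B \cos{\left(t \right)}
  u_tt = 2 A - B \sin{\left(t \right)}
  u_xx = 0
Term by term:
  2·u^2·u_t = 4 A^{3} t^{5} + 2 A^{2} B t^{4} \cos{\left(t \right)} + 8 A^{2} B t^{3} \sin{\left(t \right)} + 4 A B^{2} t^{2} \sin{\left(t \right)} \cos{\left(t \right)} + 4 A B^{2} t \sin^{2}{\left(t \right)} + 2 B^{3} \sin^{2}{\left(t \right)} \cos{\left(t \right)}
  -u·u_tt = - 2 A^{2} t^{2} + A B t^{2} \sin{\left(t \right)} - 2 A B \sin{\left(t \right)} + B^{2} \sin^{2}{\left(t \right)}
  1/2·u^2·u_xx = 0
So the left-hand side equals
  4 A^{3} t^{5} + 2 A^{2} B t^{4} \cos{\left(t \right)} + 8 A^{2} B t^{3} \sin{\left(t \right)} - 2 A^{2} t^{2} + 4 A B^{2} t^{2} \sin{\left(t \right)} \cos{\left(t \right)} + 4 A B^{2} t \sin^{2}{\left(t \right)} + A B t^{2} \sin{\left(t \right)} - 2 A B \sin{\left(t \right)} + 2 B^{3} \sin^{2}{\left(t \right)} \cos{\left(t \right)} + B^{2} \sin^{2}{\left(t \right)}
This must equal f(x, t) identically; expanded, f = 32 t^{5} + 8 t^{4} \cos{\left(t \right)} + 32 t^{3} \sin{\left(t \right)} + 8 t^{2} \sin{\left(t \right)} \cos{\left(t \right)} + 2 t^{2} \sin{\left(t \right)} - 8 t^{2} + 8 t \sin^{2}{\left(t \right)} + 2 \sin^{2}{\left(t \right)} \cos{\left(t \right)} + \sin^{2}{\left(t \right)} - 4 \sin{\left(t \right)}.
Matching coefficients of the independent functions:
  [t^{2}]:  - 2 A^{2} = -8
  [t^{5}]:  4 A^{3} = 32
  [t \sin^{2}{\left(t \right)}, t^{2} \sin{\left(t \right)} \cos{\left(t \right)}]:  4 A B^{2} = 8
  [t^{2} \sin{\left(t \right)}]:  A B = 2
  [t^{3} \sin{\left(t \right)}]:  8 A^{2} B = 32
  [t^{4} \cos{\left(t \right)}]:  2 A^{2} B = 8
  [\sin^{2}{\left(t \right)} \cos{\left(t \right)}]:  2 B^{3} = 2
  [\sin{\left(t \right)}]:  - 2 A B = -4
  [\sin^{2}{\left(t \right)}]:  B^{2} = 1
Solving: A = 2, B = 1.
Check against the point condition:
  u(0, 1) = \sin{\left(1 \right)} + 2  ⟹  A + B \sin{\left(1 \right)} = \sin{\left(1 \right)} + 2  ✓
Hence u(x, t) = 2 t^{2} + \sin{\left(t \right)}.

Answer: u(x, t) = 2 t^{2} + \sin{\left(t \right)}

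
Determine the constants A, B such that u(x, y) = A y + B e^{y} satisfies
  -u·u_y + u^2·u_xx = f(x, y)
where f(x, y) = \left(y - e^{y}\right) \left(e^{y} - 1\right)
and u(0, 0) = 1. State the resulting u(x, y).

Answer: u(x, y) = - y + e^{y}

Derivation:
Substitute the ansatz u = A y + B e^{y} into the left-hand side.
Derivatives of the ansatz:
  u_y = A + B e^{y}
  u_xx = 0
Term by term:
  -u·u_y = - A^{2} y - A B y e^{y} - A B e^{y} - B^{2} e^{2 y}
  u^2·u_xx = 0
So the left-hand side equals
  - A^{2} y - A B y e^{y} - A B e^{y} - B^{2} e^{2 y}
This must equal f(x, y) identically; expanded, f = y e^{y} - y - e^{2 y} + e^{y}.
Matching coefficients of the independent functions:
  [y]:  - A^{2} = -1
  [y e^{y}, e^{y}]:  - A B = 1
  [e^{2 y}]:  - B^{2} = -1
These equations allow (A, B) = (-1, 1) or (1, -1).
Impose the point condition(s):
  u(0, 0) = 1  ⟹  B = 1
Only A = -1, B = 1 satisfies everything.
Hence u(x, y) = - y + e^{y}.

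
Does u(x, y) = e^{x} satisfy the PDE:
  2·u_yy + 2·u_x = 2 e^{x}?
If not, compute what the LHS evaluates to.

Answer: Yes

Derivation:
Evaluate each term of the left-hand side for u = e^{x}.
Derivatives:
  u_yy = 0
  u_x = e^{x}
Terms:
  2·u_yy = 0
  2·u_x = 2 e^{x}
Sum: LHS = 2 e^{x}
This is exactly the given right-hand side, so u is a solution.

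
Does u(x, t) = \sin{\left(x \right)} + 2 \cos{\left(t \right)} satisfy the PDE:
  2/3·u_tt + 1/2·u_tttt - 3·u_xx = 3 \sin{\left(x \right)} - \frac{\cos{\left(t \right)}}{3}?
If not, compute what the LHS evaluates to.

Evaluate each term of the left-hand side for u = \sin{\left(x \right)} + 2 \cos{\left(t \right)}.
Derivatives:
  u_tt = - 2 \cos{\left(t \right)}
  u_tttt = 2 \cos{\left(t \right)}
  u_xx = - \sin{\left(x \right)}
Terms:
  2/3·u_tt = - \frac{4 \cos{\left(t \right)}}{3}
  1/2·u_tttt = \cos{\left(t \right)}
  -3·u_xx = 3 \sin{\left(x \right)}
Sum: LHS = 3 \sin{\left(x \right)} - \frac{\cos{\left(t \right)}}{3}
This is exactly the given right-hand side, so u is a solution.

Answer: Yes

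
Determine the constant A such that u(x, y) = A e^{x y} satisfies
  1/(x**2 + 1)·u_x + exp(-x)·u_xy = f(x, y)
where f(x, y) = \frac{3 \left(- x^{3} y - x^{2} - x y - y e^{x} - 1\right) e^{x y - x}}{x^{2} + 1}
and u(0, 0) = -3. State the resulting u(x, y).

Answer: u(x, y) = - 3 e^{x y}

Derivation:
Substitute the ansatz u = A e^{x y} into the left-hand side.
Derivatives of the ansatz:
  u_x = A y e^{x y}
  u_xy = A x y e^{x y} + A e^{x y}
Term by term:
  1/(x**2 + 1)·u_x = \frac{A y e^{x y}}{x^{2} + 1}
  exp(-x)·u_xy = A x y e^{- x} e^{x y} + A e^{- x} e^{x y}
So the left-hand side equals
  A x y e^{- x} e^{x y} + \frac{A y e^{x y}}{x^{2} + 1} + A e^{- x} e^{x y}
This must equal f(x, y) identically; expanded, f = - 3 x y e^{- x} e^{x y} - \frac{3 y e^{x y}}{x^{2} + 1} - 3 e^{- x} e^{x y}.
Matching coefficients of the independent functions:
  [e^{- x} e^{x y}, \frac{y e^{x y}}{x^{2} + 1}, x y e^{- x} e^{x y}]:  A = -3
Solving: A = -3.
Check against the point condition:
  u(0, 0) = -3  ⟹  A = -3  ✓
Hence u(x, y) = - 3 e^{x y}.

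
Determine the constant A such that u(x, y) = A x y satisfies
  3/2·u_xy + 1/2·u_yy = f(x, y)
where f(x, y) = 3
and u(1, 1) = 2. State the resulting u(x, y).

Answer: u(x, y) = 2 x y

Derivation:
Substitute the ansatz u = A x y into the left-hand side.
Derivatives of the ansatz:
  u_xy = A
  u_yy = 0
Term by term:
  3/2·u_xy = \frac{3 A}{2}
  1/2·u_yy = 0
So the left-hand side equals
  \frac{3 A}{2}
This must equal f(x, y) = 3 identically.
Matching coefficients of the independent functions:
  [constant term]:  \frac{3 A}{2} = 3
Solving: A = 2.
Check against the point condition:
  u(1, 1) = 2  ⟹  A = 2  ✓
Hence u(x, y) = 2 x y.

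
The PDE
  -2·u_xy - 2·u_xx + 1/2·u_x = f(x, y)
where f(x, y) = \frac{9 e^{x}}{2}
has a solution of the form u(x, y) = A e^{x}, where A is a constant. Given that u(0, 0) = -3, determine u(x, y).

Substitute the ansatz u = A e^{x} into the left-hand side.
Derivatives of the ansatz:
  u_xy = 0
  u_xx = A e^{x}
  u_x = A e^{x}
Term by term:
  -2·u_xy = 0
  -2·u_xx = - 2 A e^{x}
  1/2·u_x = \frac{A e^{x}}{2}
So the left-hand side equals
  - \frac{3 A e^{x}}{2}
This must equal f(x, y) = \frac{9 e^{x}}{2} identically.
Matching coefficients of the independent functions:
  [e^{x}]:  - \frac{3 A}{2} = \frac{9}{2}
Solving: A = -3.
Check against the point condition:
  u(0, 0) = -3  ⟹  A = -3  ✓
Hence u(x, y) = - 3 e^{x}.

Answer: u(x, y) = - 3 e^{x}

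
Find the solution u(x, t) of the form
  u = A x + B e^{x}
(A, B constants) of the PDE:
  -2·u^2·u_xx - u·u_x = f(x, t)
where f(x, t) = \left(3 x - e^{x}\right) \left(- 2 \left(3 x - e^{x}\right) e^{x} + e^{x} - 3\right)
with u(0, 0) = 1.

Substitute the ansatz u = A x + B e^{x} into the left-hand side.
Derivatives of the ansatz:
  u_xx = B e^{x}
  u_x = A + B e^{x}
Term by term:
  -2·u^2·u_xx = - 2 A^{2} B x^{2} e^{x} - 4 A B^{2} x e^{2 x} - 2 B^{3} e^{3 x}
  -u·u_x = - A^{2} x - A B x e^{x} - A B e^{x} - B^{2} e^{2 x}
So the left-hand side equals
  - 2 A^{2} B x^{2} e^{x} - A^{2} x - 4 A B^{2} x e^{2 x} - A B x e^{x} - A B e^{x} - 2 B^{3} e^{3 x} - B^{2} e^{2 x}
This must equal f(x, t) identically; expanded, f = - 18 x^{2} e^{x} + 12 x e^{2 x} + 3 x e^{x} - 9 x - 2 e^{3 x} - e^{2 x} + 3 e^{x}.
Matching coefficients of the independent functions:
  [x]:  - A^{2} = -9
  [x e^{x}, e^{x}]:  - A B = 3
  [x e^{2 x}]:  - 4 A B^{2} = 12
  [x^{2} e^{x}]:  - 2 A^{2} B = -18
  [e^{2 x}]:  - B^{2} = -1
  [e^{3 x}]:  - 2 B^{3} = -2
Solving: A = -3, B = 1.
Check against the point condition:
  u(0, 0) = 1  ⟹  B = 1  ✓
Hence u(x, t) = - 3 x + e^{x}.

Answer: u(x, t) = - 3 x + e^{x}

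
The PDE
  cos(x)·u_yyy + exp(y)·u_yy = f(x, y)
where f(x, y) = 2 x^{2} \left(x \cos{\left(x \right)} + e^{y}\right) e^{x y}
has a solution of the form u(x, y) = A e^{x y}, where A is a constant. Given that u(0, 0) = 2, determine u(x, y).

Answer: u(x, y) = 2 e^{x y}

Derivation:
Substitute the ansatz u = A e^{x y} into the left-hand side.
Derivatives of the ansatz:
  u_yyy = A x^{3} e^{x y}
  u_yy = A x^{2} e^{x y}
Term by term:
  cos(x)·u_yyy = A x^{3} e^{x y} \cos{\left(x \right)}
  exp(y)·u_yy = A x^{2} e^{y} e^{x y}
So the left-hand side equals
  A x^{3} e^{x y} \cos{\left(x \right)} + A x^{2} e^{y} e^{x y}
This must equal f(x, y) identically; expanded, f = 2 x^{3} e^{x y} \cos{\left(x \right)} + 2 x^{2} e^{y} e^{x y}.
Matching coefficients of the independent functions:
  [x^{2} e^{y} e^{x y}, x^{3} e^{x y} \cos{\left(x \right)}]:  A = 2
Solving: A = 2.
Check against the point condition:
  u(0, 0) = 2  ⟹  A = 2  ✓
Hence u(x, y) = 2 e^{x y}.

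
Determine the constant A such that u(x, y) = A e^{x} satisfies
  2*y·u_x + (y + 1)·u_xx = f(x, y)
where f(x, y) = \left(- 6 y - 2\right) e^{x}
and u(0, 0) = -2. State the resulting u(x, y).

Substitute the ansatz u = A e^{x} into the left-hand side.
Derivatives of the ansatz:
  u_x = A e^{x}
  u_xx = A e^{x}
Term by term:
  2*y·u_x = 2 A y e^{x}
  (y + 1)·u_xx = A y e^{x} + A e^{x}
So the left-hand side equals
  3 A y e^{x} + A e^{x}
This must equal f(x, y) identically; expanded, f = - 6 y e^{x} - 2 e^{x}.
Matching coefficients of the independent functions:
  [y e^{x}]:  3 A = -6
  [e^{x}]:  A = -2
Solving: A = -2.
Check against the point condition:
  u(0, 0) = -2  ⟹  A = -2  ✓
Hence u(x, y) = - 2 e^{x}.

Answer: u(x, y) = - 2 e^{x}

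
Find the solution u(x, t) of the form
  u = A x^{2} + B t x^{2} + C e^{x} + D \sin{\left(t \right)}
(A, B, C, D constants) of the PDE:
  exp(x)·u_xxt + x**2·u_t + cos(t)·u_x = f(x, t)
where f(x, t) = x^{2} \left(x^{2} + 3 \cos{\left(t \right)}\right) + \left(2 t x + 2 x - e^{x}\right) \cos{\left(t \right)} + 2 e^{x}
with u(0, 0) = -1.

Answer: u(x, t) = t x^{2} + x^{2} - e^{x} + 3 \sin{\left(t \right)}

Derivation:
Substitute the ansatz u = A x^{2} + B t x^{2} + C e^{x} + D \sin{\left(t \right)} into the left-hand side.
Derivatives of the ansatz:
  u_xxt = 2 B
  u_t = B x^{2} + D \cos{\left(t \right)}
  u_x = 2 A x + 2 B t x + C e^{x}
Term by term:
  exp(x)·u_xxt = 2 B e^{x}
  x**2·u_t = B x^{4} + D x^{2} \cos{\left(t \right)}
  cos(t)·u_x = 2 A x \cos{\left(t \right)} + 2 B t x \cos{\left(t \right)} + C e^{x} \cos{\left(t \right)}
So the left-hand side equals
  2 A x \cos{\left(t \right)} + 2 B t x \cos{\left(t \right)} + B x^{4} + 2 B e^{x} + C e^{x} \cos{\left(t \right)} + D x^{2} \cos{\left(t \right)}
This must equal f(x, t) identically; expanded, f = 2 t x \cos{\left(t \right)} + x^{4} + 3 x^{2} \cos{\left(t \right)} + 2 x \cos{\left(t \right)} - e^{x} \cos{\left(t \right)} + 2 e^{x}.
Matching coefficients of the independent functions:
  [x^{4}]:  B = 1
  [x \cos{\left(t \right)}]:  2 A = 2
  [x^{2} \cos{\left(t \right)}]:  D = 3
  [e^{x} \cos{\left(t \right)}]:  C = -1
  [t x \cos{\left(t \right)}, e^{x}]:  2 B = 2
Solving: A = 1, B = 1, C = -1, D = 3.
Check against the point condition:
  u(0, 0) = -1  ⟹  C = -1  ✓
Hence u(x, t) = t x^{2} + x^{2} - e^{x} + 3 \sin{\left(t \right)}.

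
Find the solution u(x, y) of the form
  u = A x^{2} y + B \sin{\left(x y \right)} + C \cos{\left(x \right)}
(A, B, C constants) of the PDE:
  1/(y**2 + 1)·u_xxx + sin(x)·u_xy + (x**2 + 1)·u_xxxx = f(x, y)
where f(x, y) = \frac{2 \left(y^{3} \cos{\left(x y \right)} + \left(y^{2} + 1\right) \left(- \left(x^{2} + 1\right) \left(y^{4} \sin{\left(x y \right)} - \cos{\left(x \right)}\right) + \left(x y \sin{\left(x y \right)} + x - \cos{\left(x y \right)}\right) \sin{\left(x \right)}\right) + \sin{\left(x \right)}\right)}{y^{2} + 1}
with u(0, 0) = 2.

Substitute the ansatz u = A x^{2} y + B \sin{\left(x y \right)} + C \cos{\left(x \right)} into the left-hand side.
Derivatives of the ansatz:
  u_xxx = - B y^{3} \cos{\left(x y \right)} + C \sin{\left(x \right)}
  u_xy = 2 A x - B x y \sin{\left(x y \right)} + B \cos{\left(x y \right)}
  u_xxxx = B y^{4} \sin{\left(x y \right)} + C \cos{\left(x \right)}
Term by term:
  1/(y**2 + 1)·u_xxx = - \frac{B y^{3} \cos{\left(x y \right)}}{y^{2} + 1} + \frac{C \sin{\left(x \right)}}{y^{2} + 1}
  sin(x)·u_xy = 2 A x \sin{\left(x \right)} - B x y \sin{\left(x \right)} \sin{\left(x y \right)} + B \sin{\left(x \right)} \cos{\left(x y \right)}
  (x**2 + 1)·u_xxxx = B x^{2} y^{4} \sin{\left(x y \right)} + B y^{4} \sin{\left(x y \right)} + C x^{2} \cos{\left(x \right)} + C \cos{\left(x \right)}
So the left-hand side equals
  2 A x \sin{\left(x \right)} + B x^{2} y^{4} \sin{\left(x y \right)} - B x y \sin{\left(x \right)} \sin{\left(x y \right)} + B y^{4} \sin{\left(x y \right)} - \frac{B y^{3} \cos{\left(x y \right)}}{y^{2} + 1} + B \sin{\left(x \right)} \cos{\left(x y \right)} + C x^{2} \cos{\left(x \right)} + C \cos{\left(x \right)} + \frac{C \sin{\left(x \right)}}{y^{2} + 1}
This must equal f(x, y) identically; expanded, f = - 2 x^{2} y^{4} \sin{\left(x y \right)} + 2 x^{2} \cos{\left(x \right)} + 2 x y \sin{\left(x \right)} \sin{\left(x y \right)} + 2 x \sin{\left(x \right)} - 2 y^{4} \sin{\left(x y \right)} + \frac{2 y^{3} \cos{\left(x y \right)}}{y^{2} + 1} - 2 \sin{\left(x \right)} \cos{\left(x y \right)} + 2 \cos{\left(x \right)} + \frac{2 \sin{\left(x \right)}}{y^{2} + 1}.
Matching coefficients of the independent functions:
  [x \sin{\left(x \right)}]:  2 A = 2
  [x^{2} \cos{\left(x \right)}, \frac{\sin{\left(x \right)}}{y^{2} + 1}, \cos{\left(x \right)}]:  C = 2
  [y^{4} \sin{\left(x y \right)}, \sin{\left(x \right)} \cos{\left(x y \right)}, x^{2} y^{4} \sin{\left(x y \right)}]:  B = -2
  [\frac{y^{3} \cos{\left(x y \right)}}{y^{2} + 1}, x y \sin{\left(x \right)} \sin{\left(x y \right)}]:  - B = 2
Solving: A = 1, B = -2, C = 2.
Check against the point condition:
  u(0, 0) = 2  ⟹  C = 2  ✓
Hence u(x, y) = x^{2} y - 2 \sin{\left(x y \right)} + 2 \cos{\left(x \right)}.

Answer: u(x, y) = x^{2} y - 2 \sin{\left(x y \right)} + 2 \cos{\left(x \right)}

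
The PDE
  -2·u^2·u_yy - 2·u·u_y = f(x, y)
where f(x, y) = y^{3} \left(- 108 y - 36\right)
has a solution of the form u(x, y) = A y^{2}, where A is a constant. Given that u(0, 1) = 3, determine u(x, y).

Substitute the ansatz u = A y^{2} into the left-hand side.
Derivatives of the ansatz:
  u_yy = 2 A
  u_y = 2 A y
Term by term:
  -2·u^2·u_yy = - 4 A^{3} y^{4}
  -2·u·u_y = - 4 A^{2} y^{3}
So the left-hand side equals
  - 4 A^{3} y^{4} - 4 A^{2} y^{3}
This must equal f(x, y) identically; expanded, f = - 108 y^{4} - 36 y^{3}.
Matching coefficients of the independent functions:
  [y^{3}]:  - 4 A^{2} = -36
  [y^{4}]:  - 4 A^{3} = -108
Solving: A = 3.
Check against the point condition:
  u(0, 1) = 3  ⟹  A = 3  ✓
Hence u(x, y) = 3 y^{2}.

Answer: u(x, y) = 3 y^{2}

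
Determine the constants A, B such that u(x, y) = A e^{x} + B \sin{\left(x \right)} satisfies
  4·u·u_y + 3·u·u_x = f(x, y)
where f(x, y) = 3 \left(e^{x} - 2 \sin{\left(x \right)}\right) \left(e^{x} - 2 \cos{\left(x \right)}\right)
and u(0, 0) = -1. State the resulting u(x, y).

Substitute the ansatz u = A e^{x} + B \sin{\left(x \right)} into the left-hand side.
Derivatives of the ansatz:
  u_y = 0
  u_x = A e^{x} + B \cos{\left(x \right)}
Term by term:
  4·u·u_y = 0
  3·u·u_x = 3 A^{2} e^{2 x} + 3 A B e^{x} \sin{\left(x \right)} + 3 A B e^{x} \cos{\left(x \right)} + 3 B^{2} \sin{\left(x \right)} \cos{\left(x \right)}
So the left-hand side equals
  3 A^{2} e^{2 x} + 3 A B e^{x} \sin{\left(x \right)} + 3 A B e^{x} \cos{\left(x \right)} + 3 B^{2} \sin{\left(x \right)} \cos{\left(x \right)}
This must equal f(x, y) identically; expanded, f = 3 e^{2 x} - 6 e^{x} \sin{\left(x \right)} - 6 e^{x} \cos{\left(x \right)} + 12 \sin{\left(x \right)} \cos{\left(x \right)}.
Matching coefficients of the independent functions:
  [e^{x} \sin{\left(x \right)}, e^{x} \cos{\left(x \right)}]:  3 A B = -6
  [\sin{\left(x \right)} \cos{\left(x \right)}]:  3 B^{2} = 12
  [e^{2 x}]:  3 A^{2} = 3
These equations allow (A, B) = (-1, 2) or (1, -2).
Impose the point condition(s):
  u(0, 0) = -1  ⟹  A = -1
Only A = -1, B = 2 satisfies everything.
Hence u(x, y) = - e^{x} + 2 \sin{\left(x \right)}.

Answer: u(x, y) = - e^{x} + 2 \sin{\left(x \right)}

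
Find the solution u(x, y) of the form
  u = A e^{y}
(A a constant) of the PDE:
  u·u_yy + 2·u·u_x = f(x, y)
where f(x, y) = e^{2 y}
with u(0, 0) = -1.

Substitute the ansatz u = A e^{y} into the left-hand side.
Derivatives of the ansatz:
  u_yy = A e^{y}
  u_x = 0
Term by term:
  u·u_yy = A^{2} e^{2 y}
  2·u·u_x = 0
So the left-hand side equals
  A^{2} e^{2 y}
This must equal f(x, y) = e^{2 y} identically.
Matching coefficients of the independent functions:
  [e^{2 y}]:  A^{2} = 1
These equations allow (A) = (-1) or (1).
Impose the point condition(s):
  u(0, 0) = -1  ⟹  A = -1
Only A = -1 satisfies everything.
Hence u(x, y) = - e^{y}.

Answer: u(x, y) = - e^{y}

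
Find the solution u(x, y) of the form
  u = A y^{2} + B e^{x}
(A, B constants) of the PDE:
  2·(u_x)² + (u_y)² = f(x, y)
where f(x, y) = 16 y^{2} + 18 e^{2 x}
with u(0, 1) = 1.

Substitute the ansatz u = A y^{2} + B e^{x} into the left-hand side.
Derivatives of the ansatz:
  u_x = B e^{x}
  u_y = 2 A y
Term by term:
  2·(u_x)² = 2 B^{2} e^{2 x}
  (u_y)² = 4 A^{2} y^{2}
So the left-hand side equals
  4 A^{2} y^{2} + 2 B^{2} e^{2 x}
This must equal f(x, y) = 16 y^{2} + 18 e^{2 x} identically.
Matching coefficients of the independent functions:
  [y^{2}]:  4 A^{2} = 16
  [e^{2 x}]:  2 B^{2} = 18
These equations allow (A, B) = (-2, -3) or (-2, 3) or (2, -3) or (2, 3).
Impose the point condition(s):
  u(0, 1) = 1  ⟹  A + B = 1
Only A = -2, B = 3 satisfies everything.
Hence u(x, y) = - 2 y^{2} + 3 e^{x}.

Answer: u(x, y) = - 2 y^{2} + 3 e^{x}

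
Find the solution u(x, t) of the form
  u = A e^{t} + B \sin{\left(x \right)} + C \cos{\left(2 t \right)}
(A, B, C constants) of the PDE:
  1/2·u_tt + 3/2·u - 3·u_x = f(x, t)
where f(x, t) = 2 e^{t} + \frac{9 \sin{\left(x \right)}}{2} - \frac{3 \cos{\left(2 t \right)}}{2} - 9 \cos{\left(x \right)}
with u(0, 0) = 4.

Substitute the ansatz u = A e^{t} + B \sin{\left(x \right)} + C \cos{\left(2 t \right)} into the left-hand side.
Derivatives of the ansatz:
  u_tt = A e^{t} - 4 C \cos{\left(2 t \right)}
  u_x = B \cos{\left(x \right)}
Term by term:
  1/2·u_tt = \frac{A e^{t}}{2} - 2 C \cos{\left(2 t \right)}
  3/2·u = \frac{3 A e^{t}}{2} + \frac{3 B \sin{\left(x \right)}}{2} + \frac{3 C \cos{\left(2 t \right)}}{2}
  -3·u_x = - 3 B \cos{\left(x \right)}
So the left-hand side equals
  2 A e^{t} + \frac{3 B \sin{\left(x \right)}}{2} - 3 B \cos{\left(x \right)} - \frac{C \cos{\left(2 t \right)}}{2}
This must equal f(x, t) = 2 e^{t} + \frac{9 \sin{\left(x \right)}}{2} - \frac{3 \cos{\left(2 t \right)}}{2} - 9 \cos{\left(x \right)} identically.
Matching coefficients of the independent functions:
  [e^{t}]:  2 A = 2
  [\sin{\left(x \right)}]:  \frac{3 B}{2} = \frac{9}{2}
  [\cos{\left(2 t \right)}]:  - \frac{C}{2} = - \frac{3}{2}
  [\cos{\left(x \right)}]:  - 3 B = -9
Solving: A = 1, B = 3, C = 3.
Check against the point condition:
  u(0, 0) = 4  ⟹  A + C = 4  ✓
Hence u(x, t) = e^{t} + 3 \sin{\left(x \right)} + 3 \cos{\left(2 t \right)}.

Answer: u(x, t) = e^{t} + 3 \sin{\left(x \right)} + 3 \cos{\left(2 t \right)}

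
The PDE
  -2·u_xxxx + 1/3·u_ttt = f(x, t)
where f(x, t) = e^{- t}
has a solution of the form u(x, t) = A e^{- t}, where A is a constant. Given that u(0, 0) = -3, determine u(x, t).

Answer: u(x, t) = - 3 e^{- t}

Derivation:
Substitute the ansatz u = A e^{- t} into the left-hand side.
Derivatives of the ansatz:
  u_xxxx = 0
  u_ttt = - A e^{- t}
Term by term:
  -2·u_xxxx = 0
  1/3·u_ttt = - \frac{A e^{- t}}{3}
So the left-hand side equals
  - \frac{A e^{- t}}{3}
This must equal f(x, t) = e^{- t} identically.
Matching coefficients of the independent functions:
  [e^{- t}]:  - \frac{A}{3} = 1
Solving: A = -3.
Check against the point condition:
  u(0, 0) = -3  ⟹  A = -3  ✓
Hence u(x, t) = - 3 e^{- t}.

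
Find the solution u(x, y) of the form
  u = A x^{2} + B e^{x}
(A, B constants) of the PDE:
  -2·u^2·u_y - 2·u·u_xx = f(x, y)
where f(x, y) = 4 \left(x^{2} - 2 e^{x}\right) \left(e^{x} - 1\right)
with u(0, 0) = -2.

Substitute the ansatz u = A x^{2} + B e^{x} into the left-hand side.
Derivatives of the ansatz:
  u_y = 0
  u_xx = 2 A + B e^{x}
Term by term:
  -2·u^2·u_y = 0
  -2·u·u_xx = - 4 A^{2} x^{2} - 2 A B x^{2} e^{x} - 4 A B e^{x} - 2 B^{2} e^{2 x}
So the left-hand side equals
  - 4 A^{2} x^{2} - 2 A B x^{2} e^{x} - 4 A B e^{x} - 2 B^{2} e^{2 x}
This must equal f(x, y) identically; expanded, f = 4 x^{2} e^{x} - 4 x^{2} - 8 e^{2 x} + 8 e^{x}.
Matching coefficients of the independent functions:
  [x^{2}]:  - 4 A^{2} = -4
  [x^{2} e^{x}]:  - 2 A B = 4
  [e^{x}]:  - 4 A B = 8
  [e^{2 x}]:  - 2 B^{2} = -8
These equations allow (A, B) = (-1, 2) or (1, -2).
Impose the point condition(s):
  u(0, 0) = -2  ⟹  B = -2
Only A = 1, B = -2 satisfies everything.
Hence u(x, y) = x^{2} - 2 e^{x}.

Answer: u(x, y) = x^{2} - 2 e^{x}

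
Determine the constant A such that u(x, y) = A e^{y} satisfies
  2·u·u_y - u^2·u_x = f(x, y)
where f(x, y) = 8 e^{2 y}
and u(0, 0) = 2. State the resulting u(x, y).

Answer: u(x, y) = 2 e^{y}

Derivation:
Substitute the ansatz u = A e^{y} into the left-hand side.
Derivatives of the ansatz:
  u_y = A e^{y}
  u_x = 0
Term by term:
  2·u·u_y = 2 A^{2} e^{2 y}
  -u^2·u_x = 0
So the left-hand side equals
  2 A^{2} e^{2 y}
This must equal f(x, y) = 8 e^{2 y} identically.
Matching coefficients of the independent functions:
  [e^{2 y}]:  2 A^{2} = 8
These equations allow (A) = (-2) or (2).
Impose the point condition(s):
  u(0, 0) = 2  ⟹  A = 2
Only A = 2 satisfies everything.
Hence u(x, y) = 2 e^{y}.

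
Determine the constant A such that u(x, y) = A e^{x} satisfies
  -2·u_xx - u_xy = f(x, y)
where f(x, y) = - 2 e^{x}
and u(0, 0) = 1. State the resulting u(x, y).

Substitute the ansatz u = A e^{x} into the left-hand side.
Derivatives of the ansatz:
  u_xx = A e^{x}
  u_xy = 0
Term by term:
  -2·u_xx = - 2 A e^{x}
  -u_xy = 0
So the left-hand side equals
  - 2 A e^{x}
This must equal f(x, y) = - 2 e^{x} identically.
Matching coefficients of the independent functions:
  [e^{x}]:  - 2 A = -2
Solving: A = 1.
Check against the point condition:
  u(0, 0) = 1  ⟹  A = 1  ✓
Hence u(x, y) = e^{x}.

Answer: u(x, y) = e^{x}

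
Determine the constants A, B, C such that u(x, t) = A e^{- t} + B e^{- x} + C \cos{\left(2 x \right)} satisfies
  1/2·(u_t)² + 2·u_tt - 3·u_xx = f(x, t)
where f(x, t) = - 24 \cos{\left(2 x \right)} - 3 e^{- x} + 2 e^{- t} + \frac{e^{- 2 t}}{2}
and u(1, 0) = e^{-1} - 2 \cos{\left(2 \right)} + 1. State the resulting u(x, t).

Substitute the ansatz u = A e^{- t} + B e^{- x} + C \cos{\left(2 x \right)} into the left-hand side.
Derivatives of the ansatz:
  u_t = - A e^{- t}
  u_tt = A e^{- t}
  u_xx = B e^{- x} - 4 C \cos{\left(2 x \right)}
Term by term:
  1/2·(u_t)² = \frac{A^{2} e^{- 2 t}}{2}
  2·u_tt = 2 A e^{- t}
  -3·u_xx = - 3 B e^{- x} + 12 C \cos{\left(2 x \right)}
So the left-hand side equals
  \frac{A^{2} e^{- 2 t}}{2} + 2 A e^{- t} - 3 B e^{- x} + 12 C \cos{\left(2 x \right)}
This must equal f(x, t) = - 24 \cos{\left(2 x \right)} - 3 e^{- x} + 2 e^{- t} + \frac{e^{- 2 t}}{2} identically.
Matching coefficients of the independent functions:
  [e^{- 2 t}]:  \frac{A^{2}}{2} = \frac{1}{2}
  [e^{- t}]:  2 A = 2
  [e^{- x}]:  - 3 B = -3
  [\cos{\left(2 x \right)}]:  12 C = -24
Solving: A = 1, B = 1, C = -2.
Check against the point condition:
  u(1, 0) = e^{-1} - 2 \cos{\left(2 \right)} + 1  ⟹  A + \frac{B}{e} + C \cos{\left(2 \right)} = e^{-1} - 2 \cos{\left(2 \right)} + 1  ✓
Hence u(x, t) = - 2 \cos{\left(2 x \right)} + e^{- x} + e^{- t}.

Answer: u(x, t) = - 2 \cos{\left(2 x \right)} + e^{- x} + e^{- t}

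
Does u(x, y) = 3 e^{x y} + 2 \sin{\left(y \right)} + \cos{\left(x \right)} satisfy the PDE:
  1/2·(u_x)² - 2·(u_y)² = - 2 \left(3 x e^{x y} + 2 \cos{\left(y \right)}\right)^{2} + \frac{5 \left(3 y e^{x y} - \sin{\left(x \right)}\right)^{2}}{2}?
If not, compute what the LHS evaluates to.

Evaluate each term of the left-hand side for u = 3 e^{x y} + 2 \sin{\left(y \right)} + \cos{\left(x \right)}.
Derivatives:
  u_x = 3 y e^{x y} - \sin{\left(x \right)}
  u_y = 3 x e^{x y} + 2 \cos{\left(y \right)}
Terms:
  1/2·(u_x)² = \frac{\left(3 y e^{x y} - \sin{\left(x \right)}\right)^{2}}{2}
  -2·(u_y)² = - 2 \left(3 x e^{x y} + 2 \cos{\left(y \right)}\right)^{2}
Sum: LHS = - 2 \left(3 x e^{x y} + 2 \cos{\left(y \right)}\right)^{2} + \frac{\left(3 y e^{x y} - \sin{\left(x \right)}\right)^{2}}{2}
Given right-hand side: - 2 \left(3 x e^{x y} + 2 \cos{\left(y \right)}\right)^{2} + \frac{5 \left(3 y e^{x y} - \sin{\left(x \right)}\right)^{2}}{2}. Difference LHS − RHS = - 2 \left(3 y e^{x y} - \sin{\left(x \right)}\right)^{2} ≠ 0, so u is not a solution.

Answer: No, the LHS evaluates to - 2 \left(3 x e^{x y} + 2 \cos{\left(y \right)}\right)^{2} + \frac{\left(3 y e^{x y} - \sin{\left(x \right)}\right)^{2}}{2}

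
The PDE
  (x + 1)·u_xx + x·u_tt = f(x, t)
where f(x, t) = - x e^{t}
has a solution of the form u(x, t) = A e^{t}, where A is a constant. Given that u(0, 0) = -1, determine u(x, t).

Substitute the ansatz u = A e^{t} into the left-hand side.
Derivatives of the ansatz:
  u_xx = 0
  u_tt = A e^{t}
Term by term:
  (x + 1)·u_xx = 0
  x·u_tt = A x e^{t}
So the left-hand side equals
  A x e^{t}
This must equal f(x, t) = - x e^{t} identically.
Matching coefficients of the independent functions:
  [x e^{t}]:  A = -1
Solving: A = -1.
Check against the point condition:
  u(0, 0) = -1  ⟹  A = -1  ✓
Hence u(x, t) = - e^{t}.

Answer: u(x, t) = - e^{t}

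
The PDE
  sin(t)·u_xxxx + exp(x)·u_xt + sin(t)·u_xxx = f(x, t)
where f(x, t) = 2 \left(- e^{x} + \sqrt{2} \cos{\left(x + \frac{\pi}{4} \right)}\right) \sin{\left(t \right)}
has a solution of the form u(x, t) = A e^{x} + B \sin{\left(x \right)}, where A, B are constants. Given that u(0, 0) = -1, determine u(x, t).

Answer: u(x, t) = - e^{x} - 2 \sin{\left(x \right)}

Derivation:
Substitute the ansatz u = A e^{x} + B \sin{\left(x \right)} into the left-hand side.
Derivatives of the ansatz:
  u_xxxx = A e^{x} + B \sin{\left(x \right)}
  u_xt = 0
  u_xxx = A e^{x} - B \cos{\left(x \right)}
Term by term:
  sin(t)·u_xxxx = A e^{x} \sin{\left(t \right)} + B \sin{\left(t \right)} \sin{\left(x \right)}
  exp(x)·u_xt = 0
  sin(t)·u_xxx = A e^{x} \sin{\left(t \right)} - B \sin{\left(t \right)} \cos{\left(x \right)}
So the left-hand side equals
  2 A e^{x} \sin{\left(t \right)} + B \sin{\left(t \right)} \sin{\left(x \right)} - B \sin{\left(t \right)} \cos{\left(x \right)}
This must equal f(x, t) identically; expanded, f = - 2 e^{x} \sin{\left(t \right)} - 2 \sin{\left(t \right)} \sin{\left(x \right)} + 2 \sin{\left(t \right)} \cos{\left(x \right)}.
Matching coefficients of the independent functions:
  [e^{x} \sin{\left(t \right)}]:  2 A = -2
  [\sin{\left(t \right)} \sin{\left(x \right)}]:  B = -2
  [\sin{\left(t \right)} \cos{\left(x \right)}]:  - B = 2
Solving: A = -1, B = -2.
Check against the point condition:
  u(0, 0) = -1  ⟹  A = -1  ✓
Hence u(x, t) = - e^{x} - 2 \sin{\left(x \right)}.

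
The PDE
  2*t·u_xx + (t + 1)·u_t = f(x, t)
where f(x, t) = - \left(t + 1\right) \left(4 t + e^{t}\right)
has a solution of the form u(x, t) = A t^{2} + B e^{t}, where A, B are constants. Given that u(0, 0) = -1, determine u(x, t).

Substitute the ansatz u = A t^{2} + B e^{t} into the left-hand side.
Derivatives of the ansatz:
  u_xx = 0
  u_t = 2 A t + B e^{t}
Term by term:
  2*t·u_xx = 0
  (t + 1)·u_t = 2 A t^{2} + 2 A t + B t e^{t} + B e^{t}
So the left-hand side equals
  2 A t^{2} + 2 A t + B t e^{t} + B e^{t}
This must equal f(x, t) identically; expanded, f = - 4 t^{2} - t e^{t} - 4 t - e^{t}.
Matching coefficients of the independent functions:
  [t, t^{2}]:  2 A = -4
  [t e^{t}, e^{t}]:  B = -1
Solving: A = -2, B = -1.
Check against the point condition:
  u(0, 0) = -1  ⟹  B = -1  ✓
Hence u(x, t) = - 2 t^{2} - e^{t}.

Answer: u(x, t) = - 2 t^{2} - e^{t}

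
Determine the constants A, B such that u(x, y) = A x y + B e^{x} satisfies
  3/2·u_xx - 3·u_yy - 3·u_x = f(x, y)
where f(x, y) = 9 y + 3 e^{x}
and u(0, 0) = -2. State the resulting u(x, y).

Substitute the ansatz u = A x y + B e^{x} into the left-hand side.
Derivatives of the ansatz:
  u_xx = B e^{x}
  u_yy = 0
  u_x = A y + B e^{x}
Term by term:
  3/2·u_xx = \frac{3 B e^{x}}{2}
  -3·u_yy = 0
  -3·u_x = - 3 A y - 3 B e^{x}
So the left-hand side equals
  - 3 A y - \frac{3 B e^{x}}{2}
This must equal f(x, y) = 9 y + 3 e^{x} identically.
Matching coefficients of the independent functions:
  [y]:  - 3 A = 9
  [e^{x}]:  - \frac{3 B}{2} = 3
Solving: A = -3, B = -2.
Check against the point condition:
  u(0, 0) = -2  ⟹  B = -2  ✓
Hence u(x, y) = - 3 x y - 2 e^{x}.

Answer: u(x, y) = - 3 x y - 2 e^{x}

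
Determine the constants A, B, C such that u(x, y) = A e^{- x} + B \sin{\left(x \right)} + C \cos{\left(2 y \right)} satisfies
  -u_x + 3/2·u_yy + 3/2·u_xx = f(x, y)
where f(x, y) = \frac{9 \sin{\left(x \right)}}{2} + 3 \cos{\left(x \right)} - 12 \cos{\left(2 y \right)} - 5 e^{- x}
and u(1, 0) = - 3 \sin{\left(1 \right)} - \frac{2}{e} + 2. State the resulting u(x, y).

Substitute the ansatz u = A e^{- x} + B \sin{\left(x \right)} + C \cos{\left(2 y \right)} into the left-hand side.
Derivatives of the ansatz:
  u_x = - A e^{- x} + B \cos{\left(x \right)}
  u_yy = - 4 C \cos{\left(2 y \right)}
  u_xx = A e^{- x} - B \sin{\left(x \right)}
Term by term:
  -u_x = A e^{- x} - B \cos{\left(x \right)}
  3/2·u_yy = - 6 C \cos{\left(2 y \right)}
  3/2·u_xx = \frac{3 A e^{- x}}{2} - \frac{3 B \sin{\left(x \right)}}{2}
So the left-hand side equals
  \frac{5 A e^{- x}}{2} - \frac{3 B \sin{\left(x \right)}}{2} - B \cos{\left(x \right)} - 6 C \cos{\left(2 y \right)}
This must equal f(x, y) = \frac{9 \sin{\left(x \right)}}{2} + 3 \cos{\left(x \right)} - 12 \cos{\left(2 y \right)} - 5 e^{- x} identically.
Matching coefficients of the independent functions:
  [e^{- x}]:  \frac{5 A}{2} = -5
  [\sin{\left(x \right)}]:  - \frac{3 B}{2} = \frac{9}{2}
  [\cos{\left(x \right)}]:  - B = 3
  [\cos{\left(2 y \right)}]:  - 6 C = -12
Solving: A = -2, B = -3, C = 2.
Check against the point condition:
  u(1, 0) = - 3 \sin{\left(1 \right)} - \frac{2}{e} + 2  ⟹  \frac{A}{e} + B \sin{\left(1 \right)} + C = - 3 \sin{\left(1 \right)} - \frac{2}{e} + 2  ✓
Hence u(x, y) = - 3 \sin{\left(x \right)} + 2 \cos{\left(2 y \right)} - 2 e^{- x}.

Answer: u(x, y) = - 3 \sin{\left(x \right)} + 2 \cos{\left(2 y \right)} - 2 e^{- x}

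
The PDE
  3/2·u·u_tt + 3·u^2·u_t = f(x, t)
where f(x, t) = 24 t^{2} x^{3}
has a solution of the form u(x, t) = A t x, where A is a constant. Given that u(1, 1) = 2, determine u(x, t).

Substitute the ansatz u = A t x into the left-hand side.
Derivatives of the ansatz:
  u_tt = 0
  u_t = A x
Term by term:
  3/2·u·u_tt = 0
  3·u^2·u_t = 3 A^{3} t^{2} x^{3}
So the left-hand side equals
  3 A^{3} t^{2} x^{3}
This must equal f(x, t) = 24 t^{2} x^{3} identically.
Matching coefficients of the independent functions:
  [t^{2} x^{3}]:  3 A^{3} = 24
Solving: A = 2.
Check against the point condition:
  u(1, 1) = 2  ⟹  A = 2  ✓
Hence u(x, t) = 2 t x.

Answer: u(x, t) = 2 t x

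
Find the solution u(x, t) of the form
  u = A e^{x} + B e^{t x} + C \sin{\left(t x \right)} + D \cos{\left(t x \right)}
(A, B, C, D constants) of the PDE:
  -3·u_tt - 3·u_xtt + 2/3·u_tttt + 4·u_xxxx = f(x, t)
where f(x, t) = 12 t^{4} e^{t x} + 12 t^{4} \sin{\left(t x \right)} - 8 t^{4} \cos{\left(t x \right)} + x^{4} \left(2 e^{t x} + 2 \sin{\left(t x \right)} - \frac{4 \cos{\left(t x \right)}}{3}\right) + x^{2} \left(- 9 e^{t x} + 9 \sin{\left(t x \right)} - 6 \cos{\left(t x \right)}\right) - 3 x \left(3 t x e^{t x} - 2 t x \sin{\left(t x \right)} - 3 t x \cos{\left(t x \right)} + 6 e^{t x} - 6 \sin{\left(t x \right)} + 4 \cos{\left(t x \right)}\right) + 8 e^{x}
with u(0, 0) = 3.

Substitute the ansatz u = A e^{x} + B e^{t x} + C \sin{\left(t x \right)} + D \cos{\left(t x \right)} into the left-hand side.
Derivatives of the ansatz:
  u_tt = B x^{2} e^{t x} - C x^{2} \sin{\left(t x \right)} - D x^{2} \cos{\left(t x \right)}
  u_xtt = B t x^{2} e^{t x} + 2 B x e^{t x} - C t x^{2} \cos{\left(t x \right)} - 2 C x \sin{\left(t x \right)} + D t x^{2} \sin{\left(t x \right)} - 2 D x \cos{\left(t x \right)}
  u_tttt = B x^{4} e^{t x} + C x^{4} \sin{\left(t x \right)} + D x^{4} \cos{\left(t x \right)}
  u_xxxx = A e^{x} + B t^{4} e^{t x} + C t^{4} \sin{\left(t x \right)} + D t^{4} \cos{\left(t x \right)}
Term by term:
  -3·u_tt = - 3 B x^{2} e^{t x} + 3 C x^{2} \sin{\left(t x \right)} + 3 D x^{2} \cos{\left(t x \right)}
  -3·u_xtt = - 3 B t x^{2} e^{t x} - 6 B x e^{t x} + 3 C t x^{2} \cos{\left(t x \right)} + 6 C x \sin{\left(t x \right)} - 3 D t x^{2} \sin{\left(t x \right)} + 6 D x \cos{\left(t x \right)}
  2/3·u_tttt = \frac{2 B x^{4} e^{t x}}{3} + \frac{2 C x^{4} \sin{\left(t x \right)}}{3} + \frac{2 D x^{4} \cos{\left(t x \right)}}{3}
  4·u_xxxx = 4 A e^{x} + 4 B t^{4} e^{t x} + 4 C t^{4} \sin{\left(t x \right)} + 4 D t^{4} \cos{\left(t x \right)}
So the left-hand side equals
  4 A e^{x} + 4 B t^{4} e^{t x} - 3 B t x^{2} e^{t x} + \frac{2 B x^{4} e^{t x}}{3} - 3 B x^{2} e^{t x} - 6 B x e^{t x} + 4 C t^{4} \sin{\left(t x \right)} + 3 C t x^{2} \cos{\left(t x \right)} + \frac{2 C x^{4} \sin{\left(t x \right)}}{3} + 3 C x^{2} \sin{\left(t x \right)} + 6 C x \sin{\left(t x \right)} + 4 D t^{4} \cos{\left(t x \right)} - 3 D t x^{2} \sin{\left(t x \right)} + \frac{2 D x^{4} \cos{\left(t x \right)}}{3} + 3 D x^{2} \cos{\left(t x \right)} + 6 D x \cos{\left(t x \right)}
This must equal f(x, t) identically; expanded, f = 12 t^{4} e^{t x} + 12 t^{4} \sin{\left(t x \right)} - 8 t^{4} \cos{\left(t x \right)} - 9 t x^{2} e^{t x} + 6 t x^{2} \sin{\left(t x \right)} + 9 t x^{2} \cos{\left(t x \right)} + 2 x^{4} e^{t x} + 2 x^{4} \sin{\left(t x \right)} - \frac{4 x^{4} \cos{\left(t x \right)}}{3} - 9 x^{2} e^{t x} + 9 x^{2} \sin{\left(t x \right)} - 6 x^{2} \cos{\left(t x \right)} - 18 x e^{t x} + 18 x \sin{\left(t x \right)} - 12 x \cos{\left(t x \right)} + 8 e^{x}.
Matching coefficients of the independent functions:
(each divided by its leading coefficient; functions giving the same equation are listed together)
  [t^{4} e^{t x}, x e^{t x}, x^{2} e^{t x}, …]:  B - 3 = 0
  [t^{4} \sin{\left(t x \right)}, x \sin{\left(t x \right)}, x^{2} \sin{\left(t x \right)}, …]:  C - 3 = 0
  [t^{4} \cos{\left(t x \right)}, x \cos{\left(t x \right)}, x^{2} \cos{\left(t x \right)}, …]:  D + 2 = 0
  [e^{x}]:  A - 2 = 0
Solving: A = 2, B = 3, C = 3, D = -2.
Check against the point condition:
  u(0, 0) = 3  ⟹  A + B + D = 3  ✓
Hence u(x, t) = 2 e^{x} + 3 e^{t x} + 3 \sin{\left(t x \right)} - 2 \cos{\left(t x \right)}.

Answer: u(x, t) = 2 e^{x} + 3 e^{t x} + 3 \sin{\left(t x \right)} - 2 \cos{\left(t x \right)}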